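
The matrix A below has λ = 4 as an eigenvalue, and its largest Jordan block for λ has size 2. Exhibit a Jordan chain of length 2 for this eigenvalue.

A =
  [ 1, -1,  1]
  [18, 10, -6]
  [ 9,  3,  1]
A Jordan chain for λ = 4 of length 2:
v_1 = (-3, 18, 9)ᵀ
v_2 = (1, 0, 0)ᵀ

Let N = A − (4)·I. We want v_2 with N^2 v_2 = 0 but N^1 v_2 ≠ 0; then v_{j-1} := N · v_j for j = 2, …, 2.

Pick v_2 = (1, 0, 0)ᵀ.
Then v_1 = N · v_2 = (-3, 18, 9)ᵀ.

Sanity check: (A − (4)·I) v_1 = (0, 0, 0)ᵀ = 0. ✓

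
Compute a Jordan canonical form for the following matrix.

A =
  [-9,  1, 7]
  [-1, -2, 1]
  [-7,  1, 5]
J_3(-2)

The characteristic polynomial is
  det(x·I − A) = x^3 + 6*x^2 + 12*x + 8 = (x + 2)^3

Eigenvalues and multiplicities (the geometric multiplicity of λ is n − rank(A − λI), which equals the number of Jordan blocks for λ):
  λ = -2: algebraic multiplicity = 3, geometric multiplicity = 1

Determining the block sizes for each eigenvalue:
  λ = -2: one block (gm = 1), so the single block has size am = 3 → block sizes [3]

Assembling the blocks gives a Jordan form
J =
  [-2,  1,  0]
  [ 0, -2,  1]
  [ 0,  0, -2]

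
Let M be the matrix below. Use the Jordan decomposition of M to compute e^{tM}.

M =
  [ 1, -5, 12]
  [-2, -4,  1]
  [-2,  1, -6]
e^{tM} =
  [t^2*exp(-3*t) + 4*t*exp(-3*t) + exp(-3*t), -3*t^2*exp(-3*t)/2 - 5*t*exp(-3*t), 7*t^2*exp(-3*t)/2 + 12*t*exp(-3*t)]
  [-4*t^2*exp(-3*t) - 2*t*exp(-3*t), 6*t^2*exp(-3*t) - t*exp(-3*t) + exp(-3*t), -14*t^2*exp(-3*t) + t*exp(-3*t)]
  [-2*t^2*exp(-3*t) - 2*t*exp(-3*t), 3*t^2*exp(-3*t) + t*exp(-3*t), -7*t^2*exp(-3*t) - 3*t*exp(-3*t) + exp(-3*t)]

Strategy: write M = P · J · P⁻¹ where J is a Jordan canonical form, so e^{tM} = P · e^{tJ} · P⁻¹, and e^{tJ} can be computed block-by-block.

M has Jordan form
J =
  [-3,  1,  0]
  [ 0, -3,  1]
  [ 0,  0, -3]
(up to reordering of blocks).

Per-block formulas:
  For a 3×3 Jordan block J_3(-3): exp(t · J_3(-3)) = e^(-3t)·(I + t·N + (t^2/2)·N^2), where N is the 3×3 nilpotent shift.

After assembling e^{tJ} and conjugating by P, we get:

e^{tM} =
  [t^2*exp(-3*t) + 4*t*exp(-3*t) + exp(-3*t), -3*t^2*exp(-3*t)/2 - 5*t*exp(-3*t), 7*t^2*exp(-3*t)/2 + 12*t*exp(-3*t)]
  [-4*t^2*exp(-3*t) - 2*t*exp(-3*t), 6*t^2*exp(-3*t) - t*exp(-3*t) + exp(-3*t), -14*t^2*exp(-3*t) + t*exp(-3*t)]
  [-2*t^2*exp(-3*t) - 2*t*exp(-3*t), 3*t^2*exp(-3*t) + t*exp(-3*t), -7*t^2*exp(-3*t) - 3*t*exp(-3*t) + exp(-3*t)]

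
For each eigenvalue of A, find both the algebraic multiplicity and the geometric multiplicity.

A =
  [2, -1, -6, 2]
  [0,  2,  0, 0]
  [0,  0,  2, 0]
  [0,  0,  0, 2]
λ = 2: alg = 4, geom = 3

Step 1 — factor the characteristic polynomial to read off the algebraic multiplicities:
  χ_A(x) = (x - 2)^4

Step 2 — compute geometric multiplicities via the rank-nullity identity g(λ) = n − rank(A − λI):
  rank(A − (2)·I) = 1, so dim ker(A − (2)·I) = n − 1 = 3

Summary:
  λ = 2: algebraic multiplicity = 4, geometric multiplicity = 3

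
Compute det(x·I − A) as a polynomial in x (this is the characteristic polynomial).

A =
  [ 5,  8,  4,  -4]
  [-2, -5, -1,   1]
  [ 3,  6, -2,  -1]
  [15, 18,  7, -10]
x^4 + 12*x^3 + 54*x^2 + 108*x + 81

Expanding det(x·I − A) (e.g. by cofactor expansion or by noting that A is similar to its Jordan form J, which has the same characteristic polynomial as A) gives
  χ_A(x) = x^4 + 12*x^3 + 54*x^2 + 108*x + 81
which factors as (x + 3)^4. The eigenvalues (with algebraic multiplicities) are λ = -3 with multiplicity 4.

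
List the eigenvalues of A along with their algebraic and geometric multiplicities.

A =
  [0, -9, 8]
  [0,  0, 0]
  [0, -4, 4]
λ = 0: alg = 2, geom = 1; λ = 4: alg = 1, geom = 1

Step 1 — factor the characteristic polynomial to read off the algebraic multiplicities:
  χ_A(x) = x^2*(x - 4)

Step 2 — compute geometric multiplicities via the rank-nullity identity g(λ) = n − rank(A − λI):
  rank(A − (0)·I) = 2, so dim ker(A − (0)·I) = n − 2 = 1
  rank(A − (4)·I) = 2, so dim ker(A − (4)·I) = n − 2 = 1

Summary:
  λ = 0: algebraic multiplicity = 2, geometric multiplicity = 1
  λ = 4: algebraic multiplicity = 1, geometric multiplicity = 1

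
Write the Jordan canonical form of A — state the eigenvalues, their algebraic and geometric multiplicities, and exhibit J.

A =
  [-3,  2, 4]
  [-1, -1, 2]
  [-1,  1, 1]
J_3(-1)

The characteristic polynomial is
  det(x·I − A) = x^3 + 3*x^2 + 3*x + 1 = (x + 1)^3

Eigenvalues and multiplicities (the geometric multiplicity of λ is n − rank(A − λI), which equals the number of Jordan blocks for λ):
  λ = -1: algebraic multiplicity = 3, geometric multiplicity = 1

Determining the block sizes for each eigenvalue:
  λ = -1: one block (gm = 1), so the single block has size am = 3 → block sizes [3]

Assembling the blocks gives a Jordan form
J =
  [-1,  1,  0]
  [ 0, -1,  1]
  [ 0,  0, -1]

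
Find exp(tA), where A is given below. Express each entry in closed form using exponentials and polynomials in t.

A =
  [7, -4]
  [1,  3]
e^{tA} =
  [2*t*exp(5*t) + exp(5*t), -4*t*exp(5*t)]
  [t*exp(5*t), -2*t*exp(5*t) + exp(5*t)]

Strategy: write A = P · J · P⁻¹ where J is a Jordan canonical form, so e^{tA} = P · e^{tJ} · P⁻¹, and e^{tJ} can be computed block-by-block.

A has Jordan form
J =
  [5, 1]
  [0, 5]
(up to reordering of blocks).

Per-block formulas:
  For a 2×2 Jordan block J_2(5): exp(t · J_2(5)) = e^(5t)·(I + t·N), where N is the 2×2 nilpotent shift.

After assembling e^{tJ} and conjugating by P, we get:

e^{tA} =
  [2*t*exp(5*t) + exp(5*t), -4*t*exp(5*t)]
  [t*exp(5*t), -2*t*exp(5*t) + exp(5*t)]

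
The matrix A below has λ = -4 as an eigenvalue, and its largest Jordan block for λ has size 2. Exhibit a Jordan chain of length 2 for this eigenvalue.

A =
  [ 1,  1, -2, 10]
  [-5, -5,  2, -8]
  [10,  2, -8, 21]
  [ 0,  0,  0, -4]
A Jordan chain for λ = -4 of length 2:
v_1 = (5, -5, 10, 0)ᵀ
v_2 = (1, 0, 0, 0)ᵀ

Let N = A − (-4)·I. We want v_2 with N^2 v_2 = 0 but N^1 v_2 ≠ 0; then v_{j-1} := N · v_j for j = 2, …, 2.

Pick v_2 = (1, 0, 0, 0)ᵀ.
Then v_1 = N · v_2 = (5, -5, 10, 0)ᵀ.

Sanity check: (A − (-4)·I) v_1 = (0, 0, 0, 0)ᵀ = 0. ✓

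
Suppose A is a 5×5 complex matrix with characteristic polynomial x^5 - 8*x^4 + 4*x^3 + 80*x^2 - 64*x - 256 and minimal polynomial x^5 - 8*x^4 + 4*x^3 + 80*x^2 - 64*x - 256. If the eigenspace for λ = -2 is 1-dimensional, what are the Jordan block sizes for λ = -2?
Block sizes for λ = -2: [2]

Step 1 — from the characteristic polynomial, algebraic multiplicity of λ = -2 is 2. From dim ker(A − (-2)·I) = 1, there are exactly 1 Jordan blocks for λ = -2.
Step 2 — from the minimal polynomial, the factor (x + 2)^2 tells us the largest block for λ = -2 has size 2.
Step 3 — with total size 2, 1 blocks, and largest block 2, the block sizes (in nonincreasing order) are [2].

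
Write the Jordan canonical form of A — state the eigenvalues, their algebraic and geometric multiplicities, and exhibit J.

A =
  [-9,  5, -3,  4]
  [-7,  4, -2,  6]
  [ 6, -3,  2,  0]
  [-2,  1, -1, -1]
J_3(-1) ⊕ J_1(-1)

The characteristic polynomial is
  det(x·I − A) = x^4 + 4*x^3 + 6*x^2 + 4*x + 1 = (x + 1)^4

Eigenvalues and multiplicities (the geometric multiplicity of λ is n − rank(A − λI), which equals the number of Jordan blocks for λ):
  λ = -1: algebraic multiplicity = 4, geometric multiplicity = 2

Determining the block sizes for each eigenvalue:
  λ = -1: with am = 4 and gm = 2, the partition is not yet determined (e.g. several partitions of 4 into 2 parts exist). Let N = A − (-1)·I. Computing rank(N^1) = 2, rank(N^2) = 1, rank(N^3) = 0; the number of blocks of size ≥ j is rank(N^{j−1}) − rank(N^j), giving [2, 1, 1]. So we have 1 block(s) of size 3, 1 block(s) of size 1 → block sizes [3, 1]

Assembling the blocks gives a Jordan form
J =
  [-1,  1,  0,  0]
  [ 0, -1,  1,  0]
  [ 0,  0, -1,  0]
  [ 0,  0,  0, -1]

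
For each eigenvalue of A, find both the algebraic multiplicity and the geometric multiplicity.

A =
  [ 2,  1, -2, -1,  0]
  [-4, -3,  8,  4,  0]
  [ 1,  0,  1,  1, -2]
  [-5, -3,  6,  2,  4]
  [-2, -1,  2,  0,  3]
λ = 1: alg = 5, geom = 3

Step 1 — factor the characteristic polynomial to read off the algebraic multiplicities:
  χ_A(x) = (x - 1)^5

Step 2 — compute geometric multiplicities via the rank-nullity identity g(λ) = n − rank(A − λI):
  rank(A − (1)·I) = 2, so dim ker(A − (1)·I) = n − 2 = 3

Summary:
  λ = 1: algebraic multiplicity = 5, geometric multiplicity = 3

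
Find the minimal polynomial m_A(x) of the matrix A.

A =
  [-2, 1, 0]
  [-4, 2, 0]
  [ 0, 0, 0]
x^2

The characteristic polynomial is χ_A(x) = x^3, so the eigenvalues are known. The minimal polynomial is
  m_A(x) = Π_λ (x − λ)^{k_λ}
where k_λ is the size of the *largest* Jordan block for λ (equivalently, the smallest k with (A − λI)^k v = 0 for every generalised eigenvector v of λ).

  λ = 0: largest Jordan block has size 2, contributing (x − 0)^2

So m_A(x) = x^2 = x^2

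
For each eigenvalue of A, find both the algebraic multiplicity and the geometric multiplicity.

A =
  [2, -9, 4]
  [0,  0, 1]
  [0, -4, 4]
λ = 2: alg = 3, geom = 1

Step 1 — factor the characteristic polynomial to read off the algebraic multiplicities:
  χ_A(x) = (x - 2)^3

Step 2 — compute geometric multiplicities via the rank-nullity identity g(λ) = n − rank(A − λI):
  rank(A − (2)·I) = 2, so dim ker(A − (2)·I) = n − 2 = 1

Summary:
  λ = 2: algebraic multiplicity = 3, geometric multiplicity = 1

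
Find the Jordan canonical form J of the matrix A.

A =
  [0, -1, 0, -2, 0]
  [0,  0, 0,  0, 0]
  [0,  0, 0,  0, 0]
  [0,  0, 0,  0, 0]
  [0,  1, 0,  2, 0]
J_2(0) ⊕ J_1(0) ⊕ J_1(0) ⊕ J_1(0)

The characteristic polynomial is
  det(x·I − A) = x^5

Eigenvalues and multiplicities (the geometric multiplicity of λ is n − rank(A − λI), which equals the number of Jordan blocks for λ):
  λ = 0: algebraic multiplicity = 5, geometric multiplicity = 4

Determining the block sizes for each eigenvalue:
  λ = 0: 4 blocks summing to 5 forces exactly one block of size 2 and the rest size 1 → block sizes [2, 1, 1, 1]

Assembling the blocks gives a Jordan form
J =
  [0, 1, 0, 0, 0]
  [0, 0, 0, 0, 0]
  [0, 0, 0, 0, 0]
  [0, 0, 0, 0, 0]
  [0, 0, 0, 0, 0]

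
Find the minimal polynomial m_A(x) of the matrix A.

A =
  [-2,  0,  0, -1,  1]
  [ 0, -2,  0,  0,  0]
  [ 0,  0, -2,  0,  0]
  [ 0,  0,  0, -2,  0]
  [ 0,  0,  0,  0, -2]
x^2 + 4*x + 4

The characteristic polynomial is χ_A(x) = (x + 2)^5, so the eigenvalues are known. The minimal polynomial is
  m_A(x) = Π_λ (x − λ)^{k_λ}
where k_λ is the size of the *largest* Jordan block for λ (equivalently, the smallest k with (A − λI)^k v = 0 for every generalised eigenvector v of λ).

  λ = -2: largest Jordan block has size 2, contributing (x + 2)^2

So m_A(x) = (x + 2)^2 = x^2 + 4*x + 4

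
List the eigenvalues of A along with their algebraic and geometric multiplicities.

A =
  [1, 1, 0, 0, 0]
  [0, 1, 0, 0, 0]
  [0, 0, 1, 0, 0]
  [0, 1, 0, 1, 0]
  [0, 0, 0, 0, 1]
λ = 1: alg = 5, geom = 4

Step 1 — factor the characteristic polynomial to read off the algebraic multiplicities:
  χ_A(x) = (x - 1)^5

Step 2 — compute geometric multiplicities via the rank-nullity identity g(λ) = n − rank(A − λI):
  rank(A − (1)·I) = 1, so dim ker(A − (1)·I) = n − 1 = 4

Summary:
  λ = 1: algebraic multiplicity = 5, geometric multiplicity = 4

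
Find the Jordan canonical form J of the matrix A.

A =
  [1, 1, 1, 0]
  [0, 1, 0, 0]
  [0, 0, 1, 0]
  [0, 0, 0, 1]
J_2(1) ⊕ J_1(1) ⊕ J_1(1)

The characteristic polynomial is
  det(x·I − A) = x^4 - 4*x^3 + 6*x^2 - 4*x + 1 = (x - 1)^4

Eigenvalues and multiplicities (the geometric multiplicity of λ is n − rank(A − λI), which equals the number of Jordan blocks for λ):
  λ = 1: algebraic multiplicity = 4, geometric multiplicity = 3

Determining the block sizes for each eigenvalue:
  λ = 1: 3 blocks summing to 4 forces exactly one block of size 2 and the rest size 1 → block sizes [2, 1, 1]

Assembling the blocks gives a Jordan form
J =
  [1, 1, 0, 0]
  [0, 1, 0, 0]
  [0, 0, 1, 0]
  [0, 0, 0, 1]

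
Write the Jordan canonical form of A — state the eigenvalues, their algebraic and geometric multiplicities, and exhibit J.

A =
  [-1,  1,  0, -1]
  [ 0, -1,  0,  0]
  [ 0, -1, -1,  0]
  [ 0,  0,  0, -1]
J_2(-1) ⊕ J_2(-1)

The characteristic polynomial is
  det(x·I − A) = x^4 + 4*x^3 + 6*x^2 + 4*x + 1 = (x + 1)^4

Eigenvalues and multiplicities (the geometric multiplicity of λ is n − rank(A − λI), which equals the number of Jordan blocks for λ):
  λ = -1: algebraic multiplicity = 4, geometric multiplicity = 2

Determining the block sizes for each eigenvalue:
  λ = -1: with am = 4 and gm = 2, the partition is not yet determined (e.g. several partitions of 4 into 2 parts exist). Let N = A − (-1)·I. Computing rank(N^1) = 2, rank(N^2) = 0; the number of blocks of size ≥ j is rank(N^{j−1}) − rank(N^j), giving [2, 2]. So we have 2 block(s) of size 2 → block sizes [2, 2]

Assembling the blocks gives a Jordan form
J =
  [-1,  1,  0,  0]
  [ 0, -1,  0,  0]
  [ 0,  0, -1,  1]
  [ 0,  0,  0, -1]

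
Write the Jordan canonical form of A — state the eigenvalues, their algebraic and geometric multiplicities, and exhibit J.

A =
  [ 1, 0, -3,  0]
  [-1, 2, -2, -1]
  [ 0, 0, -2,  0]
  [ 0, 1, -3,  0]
J_1(-2) ⊕ J_3(1)

The characteristic polynomial is
  det(x·I − A) = x^4 - x^3 - 3*x^2 + 5*x - 2 = (x - 1)^3*(x + 2)

Eigenvalues and multiplicities (the geometric multiplicity of λ is n − rank(A − λI), which equals the number of Jordan blocks for λ):
  λ = -2: algebraic multiplicity = 1, geometric multiplicity = 1
  λ = 1: algebraic multiplicity = 3, geometric multiplicity = 1

Determining the block sizes for each eigenvalue:
  λ = -2: one block (gm = 1), so the single block has size am = 1 → block sizes [1]
  λ = 1: one block (gm = 1), so the single block has size am = 3 → block sizes [3]

Assembling the blocks gives a Jordan form
J =
  [-2, 0, 0, 0]
  [ 0, 1, 1, 0]
  [ 0, 0, 1, 1]
  [ 0, 0, 0, 1]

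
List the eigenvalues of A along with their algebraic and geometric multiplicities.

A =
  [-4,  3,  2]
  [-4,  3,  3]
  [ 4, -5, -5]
λ = -2: alg = 3, geom = 1

Step 1 — factor the characteristic polynomial to read off the algebraic multiplicities:
  χ_A(x) = (x + 2)^3

Step 2 — compute geometric multiplicities via the rank-nullity identity g(λ) = n − rank(A − λI):
  rank(A − (-2)·I) = 2, so dim ker(A − (-2)·I) = n − 2 = 1

Summary:
  λ = -2: algebraic multiplicity = 3, geometric multiplicity = 1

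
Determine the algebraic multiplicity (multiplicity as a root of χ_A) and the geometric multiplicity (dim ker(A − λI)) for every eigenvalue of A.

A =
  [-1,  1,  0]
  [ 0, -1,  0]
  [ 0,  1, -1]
λ = -1: alg = 3, geom = 2

Step 1 — factor the characteristic polynomial to read off the algebraic multiplicities:
  χ_A(x) = (x + 1)^3

Step 2 — compute geometric multiplicities via the rank-nullity identity g(λ) = n − rank(A − λI):
  rank(A − (-1)·I) = 1, so dim ker(A − (-1)·I) = n − 1 = 2

Summary:
  λ = -1: algebraic multiplicity = 3, geometric multiplicity = 2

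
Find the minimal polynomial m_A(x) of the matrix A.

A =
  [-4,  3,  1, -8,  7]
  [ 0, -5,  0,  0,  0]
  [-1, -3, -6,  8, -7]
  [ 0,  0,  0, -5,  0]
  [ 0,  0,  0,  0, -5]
x^2 + 10*x + 25

The characteristic polynomial is χ_A(x) = (x + 5)^5, so the eigenvalues are known. The minimal polynomial is
  m_A(x) = Π_λ (x − λ)^{k_λ}
where k_λ is the size of the *largest* Jordan block for λ (equivalently, the smallest k with (A − λI)^k v = 0 for every generalised eigenvector v of λ).

  λ = -5: largest Jordan block has size 2, contributing (x + 5)^2

So m_A(x) = (x + 5)^2 = x^2 + 10*x + 25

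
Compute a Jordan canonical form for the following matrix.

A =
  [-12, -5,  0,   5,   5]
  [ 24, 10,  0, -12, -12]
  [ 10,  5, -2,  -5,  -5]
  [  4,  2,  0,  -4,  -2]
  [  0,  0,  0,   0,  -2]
J_2(-2) ⊕ J_1(-2) ⊕ J_1(-2) ⊕ J_1(-2)

The characteristic polynomial is
  det(x·I − A) = x^5 + 10*x^4 + 40*x^3 + 80*x^2 + 80*x + 32 = (x + 2)^5

Eigenvalues and multiplicities (the geometric multiplicity of λ is n − rank(A − λI), which equals the number of Jordan blocks for λ):
  λ = -2: algebraic multiplicity = 5, geometric multiplicity = 4

Determining the block sizes for each eigenvalue:
  λ = -2: 4 blocks summing to 5 forces exactly one block of size 2 and the rest size 1 → block sizes [2, 1, 1, 1]

Assembling the blocks gives a Jordan form
J =
  [-2,  1,  0,  0,  0]
  [ 0, -2,  0,  0,  0]
  [ 0,  0, -2,  0,  0]
  [ 0,  0,  0, -2,  0]
  [ 0,  0,  0,  0, -2]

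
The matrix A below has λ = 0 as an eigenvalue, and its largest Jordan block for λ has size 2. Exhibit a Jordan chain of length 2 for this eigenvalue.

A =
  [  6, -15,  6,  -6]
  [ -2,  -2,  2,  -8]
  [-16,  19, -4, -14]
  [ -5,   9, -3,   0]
A Jordan chain for λ = 0 of length 2:
v_1 = (6, -2, -16, -5)ᵀ
v_2 = (1, 0, 0, 0)ᵀ

Let N = A − (0)·I. We want v_2 with N^2 v_2 = 0 but N^1 v_2 ≠ 0; then v_{j-1} := N · v_j for j = 2, …, 2.

Pick v_2 = (1, 0, 0, 0)ᵀ.
Then v_1 = N · v_2 = (6, -2, -16, -5)ᵀ.

Sanity check: (A − (0)·I) v_1 = (0, 0, 0, 0)ᵀ = 0. ✓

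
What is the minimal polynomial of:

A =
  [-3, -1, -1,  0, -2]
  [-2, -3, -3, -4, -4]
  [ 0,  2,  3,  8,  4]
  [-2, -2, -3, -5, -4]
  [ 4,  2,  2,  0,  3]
x^3 + 3*x^2 + 3*x + 1

The characteristic polynomial is χ_A(x) = (x + 1)^5, so the eigenvalues are known. The minimal polynomial is
  m_A(x) = Π_λ (x − λ)^{k_λ}
where k_λ is the size of the *largest* Jordan block for λ (equivalently, the smallest k with (A − λI)^k v = 0 for every generalised eigenvector v of λ).

  λ = -1: largest Jordan block has size 3, contributing (x + 1)^3

So m_A(x) = (x + 1)^3 = x^3 + 3*x^2 + 3*x + 1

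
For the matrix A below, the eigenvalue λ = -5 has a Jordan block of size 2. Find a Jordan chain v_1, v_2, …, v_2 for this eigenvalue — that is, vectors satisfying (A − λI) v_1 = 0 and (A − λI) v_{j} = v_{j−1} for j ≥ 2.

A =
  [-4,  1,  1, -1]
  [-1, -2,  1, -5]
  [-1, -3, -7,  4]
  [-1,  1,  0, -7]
A Jordan chain for λ = -5 of length 2:
v_1 = (1, -1, -1, -1)ᵀ
v_2 = (1, 0, 0, 0)ᵀ

Let N = A − (-5)·I. We want v_2 with N^2 v_2 = 0 but N^1 v_2 ≠ 0; then v_{j-1} := N · v_j for j = 2, …, 2.

Pick v_2 = (1, 0, 0, 0)ᵀ.
Then v_1 = N · v_2 = (1, -1, -1, -1)ᵀ.

Sanity check: (A − (-5)·I) v_1 = (0, 0, 0, 0)ᵀ = 0. ✓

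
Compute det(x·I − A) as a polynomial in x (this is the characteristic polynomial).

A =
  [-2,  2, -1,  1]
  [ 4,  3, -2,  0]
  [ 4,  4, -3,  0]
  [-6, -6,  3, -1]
x^4 + 3*x^3 + 3*x^2 + x

Expanding det(x·I − A) (e.g. by cofactor expansion or by noting that A is similar to its Jordan form J, which has the same characteristic polynomial as A) gives
  χ_A(x) = x^4 + 3*x^3 + 3*x^2 + x
which factors as x*(x + 1)^3. The eigenvalues (with algebraic multiplicities) are λ = -1 with multiplicity 3, λ = 0 with multiplicity 1.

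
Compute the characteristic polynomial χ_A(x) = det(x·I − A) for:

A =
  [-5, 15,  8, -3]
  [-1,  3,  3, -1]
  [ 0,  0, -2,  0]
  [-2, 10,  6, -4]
x^4 + 8*x^3 + 24*x^2 + 32*x + 16

Expanding det(x·I − A) (e.g. by cofactor expansion or by noting that A is similar to its Jordan form J, which has the same characteristic polynomial as A) gives
  χ_A(x) = x^4 + 8*x^3 + 24*x^2 + 32*x + 16
which factors as (x + 2)^4. The eigenvalues (with algebraic multiplicities) are λ = -2 with multiplicity 4.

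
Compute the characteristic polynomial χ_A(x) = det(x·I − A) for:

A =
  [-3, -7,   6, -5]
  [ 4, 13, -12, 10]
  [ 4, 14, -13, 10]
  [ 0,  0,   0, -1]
x^4 + 4*x^3 + 6*x^2 + 4*x + 1

Expanding det(x·I − A) (e.g. by cofactor expansion or by noting that A is similar to its Jordan form J, which has the same characteristic polynomial as A) gives
  χ_A(x) = x^4 + 4*x^3 + 6*x^2 + 4*x + 1
which factors as (x + 1)^4. The eigenvalues (with algebraic multiplicities) are λ = -1 with multiplicity 4.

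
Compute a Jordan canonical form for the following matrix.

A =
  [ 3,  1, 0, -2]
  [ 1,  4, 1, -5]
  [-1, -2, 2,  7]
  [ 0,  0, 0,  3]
J_3(3) ⊕ J_1(3)

The characteristic polynomial is
  det(x·I − A) = x^4 - 12*x^3 + 54*x^2 - 108*x + 81 = (x - 3)^4

Eigenvalues and multiplicities (the geometric multiplicity of λ is n − rank(A − λI), which equals the number of Jordan blocks for λ):
  λ = 3: algebraic multiplicity = 4, geometric multiplicity = 2

Determining the block sizes for each eigenvalue:
  λ = 3: with am = 4 and gm = 2, the partition is not yet determined (e.g. several partitions of 4 into 2 parts exist). Let N = A − (3)·I. Computing rank(N^1) = 2, rank(N^2) = 1, rank(N^3) = 0; the number of blocks of size ≥ j is rank(N^{j−1}) − rank(N^j), giving [2, 1, 1]. So we have 1 block(s) of size 3, 1 block(s) of size 1 → block sizes [3, 1]

Assembling the blocks gives a Jordan form
J =
  [3, 1, 0, 0]
  [0, 3, 1, 0]
  [0, 0, 3, 0]
  [0, 0, 0, 3]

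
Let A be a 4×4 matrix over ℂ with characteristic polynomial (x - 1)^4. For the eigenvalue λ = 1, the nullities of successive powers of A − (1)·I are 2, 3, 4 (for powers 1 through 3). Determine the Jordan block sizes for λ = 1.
Block sizes for λ = 1: [3, 1]

From the dimensions of kernels of powers, the number of Jordan blocks of size at least j is d_j − d_{j−1} where d_j = dim ker(N^j) (with d_0 = 0). Computing the differences gives [2, 1, 1].
The number of blocks of size exactly k is (#blocks of size ≥ k) − (#blocks of size ≥ k + 1), so the partition is: 1 block(s) of size 1, 1 block(s) of size 3.
In nonincreasing order the block sizes are [3, 1].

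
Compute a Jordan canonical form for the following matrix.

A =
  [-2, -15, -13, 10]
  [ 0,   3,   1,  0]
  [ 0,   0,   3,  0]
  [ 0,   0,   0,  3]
J_1(-2) ⊕ J_2(3) ⊕ J_1(3)

The characteristic polynomial is
  det(x·I − A) = x^4 - 7*x^3 + 9*x^2 + 27*x - 54 = (x - 3)^3*(x + 2)

Eigenvalues and multiplicities (the geometric multiplicity of λ is n − rank(A − λI), which equals the number of Jordan blocks for λ):
  λ = -2: algebraic multiplicity = 1, geometric multiplicity = 1
  λ = 3: algebraic multiplicity = 3, geometric multiplicity = 2

Determining the block sizes for each eigenvalue:
  λ = -2: one block (gm = 1), so the single block has size am = 1 → block sizes [1]
  λ = 3: 2 blocks summing to 3 forces exactly one block of size 2 and the rest size 1 → block sizes [2, 1]

Assembling the blocks gives a Jordan form
J =
  [-2, 0, 0, 0]
  [ 0, 3, 1, 0]
  [ 0, 0, 3, 0]
  [ 0, 0, 0, 3]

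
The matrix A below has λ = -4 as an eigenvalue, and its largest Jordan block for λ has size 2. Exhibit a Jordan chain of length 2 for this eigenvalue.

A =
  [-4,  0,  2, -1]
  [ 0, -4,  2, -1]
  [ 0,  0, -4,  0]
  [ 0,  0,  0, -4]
A Jordan chain for λ = -4 of length 2:
v_1 = (2, 2, 0, 0)ᵀ
v_2 = (0, 0, 1, 0)ᵀ

Let N = A − (-4)·I. We want v_2 with N^2 v_2 = 0 but N^1 v_2 ≠ 0; then v_{j-1} := N · v_j for j = 2, …, 2.

Pick v_2 = (0, 0, 1, 0)ᵀ.
Then v_1 = N · v_2 = (2, 2, 0, 0)ᵀ.

Sanity check: (A − (-4)·I) v_1 = (0, 0, 0, 0)ᵀ = 0. ✓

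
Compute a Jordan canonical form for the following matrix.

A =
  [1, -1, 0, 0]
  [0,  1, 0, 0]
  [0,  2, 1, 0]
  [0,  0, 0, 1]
J_2(1) ⊕ J_1(1) ⊕ J_1(1)

The characteristic polynomial is
  det(x·I − A) = x^4 - 4*x^3 + 6*x^2 - 4*x + 1 = (x - 1)^4

Eigenvalues and multiplicities (the geometric multiplicity of λ is n − rank(A − λI), which equals the number of Jordan blocks for λ):
  λ = 1: algebraic multiplicity = 4, geometric multiplicity = 3

Determining the block sizes for each eigenvalue:
  λ = 1: 3 blocks summing to 4 forces exactly one block of size 2 and the rest size 1 → block sizes [2, 1, 1]

Assembling the blocks gives a Jordan form
J =
  [1, 1, 0, 0]
  [0, 1, 0, 0]
  [0, 0, 1, 0]
  [0, 0, 0, 1]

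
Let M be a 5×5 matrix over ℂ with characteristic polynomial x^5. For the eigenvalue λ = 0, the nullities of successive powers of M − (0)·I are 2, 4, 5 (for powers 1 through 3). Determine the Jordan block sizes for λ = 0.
Block sizes for λ = 0: [3, 2]

From the dimensions of kernels of powers, the number of Jordan blocks of size at least j is d_j − d_{j−1} where d_j = dim ker(N^j) (with d_0 = 0). Computing the differences gives [2, 2, 1].
The number of blocks of size exactly k is (#blocks of size ≥ k) − (#blocks of size ≥ k + 1), so the partition is: 1 block(s) of size 2, 1 block(s) of size 3.
In nonincreasing order the block sizes are [3, 2].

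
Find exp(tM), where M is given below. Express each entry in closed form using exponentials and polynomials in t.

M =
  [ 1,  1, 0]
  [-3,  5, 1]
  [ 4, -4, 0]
e^{tM} =
  [-t^2*exp(2*t) - t*exp(2*t) + exp(2*t), t^2*exp(2*t) + t*exp(2*t), t^2*exp(2*t)/2]
  [-t^2*exp(2*t) - 3*t*exp(2*t), t^2*exp(2*t) + 3*t*exp(2*t) + exp(2*t), t^2*exp(2*t)/2 + t*exp(2*t)]
  [4*t*exp(2*t), -4*t*exp(2*t), -2*t*exp(2*t) + exp(2*t)]

Strategy: write M = P · J · P⁻¹ where J is a Jordan canonical form, so e^{tM} = P · e^{tJ} · P⁻¹, and e^{tJ} can be computed block-by-block.

M has Jordan form
J =
  [2, 1, 0]
  [0, 2, 1]
  [0, 0, 2]
(up to reordering of blocks).

Per-block formulas:
  For a 3×3 Jordan block J_3(2): exp(t · J_3(2)) = e^(2t)·(I + t·N + (t^2/2)·N^2), where N is the 3×3 nilpotent shift.

After assembling e^{tJ} and conjugating by P, we get:

e^{tM} =
  [-t^2*exp(2*t) - t*exp(2*t) + exp(2*t), t^2*exp(2*t) + t*exp(2*t), t^2*exp(2*t)/2]
  [-t^2*exp(2*t) - 3*t*exp(2*t), t^2*exp(2*t) + 3*t*exp(2*t) + exp(2*t), t^2*exp(2*t)/2 + t*exp(2*t)]
  [4*t*exp(2*t), -4*t*exp(2*t), -2*t*exp(2*t) + exp(2*t)]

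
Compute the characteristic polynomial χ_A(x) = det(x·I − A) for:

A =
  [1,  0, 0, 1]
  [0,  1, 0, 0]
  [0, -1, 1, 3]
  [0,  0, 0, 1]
x^4 - 4*x^3 + 6*x^2 - 4*x + 1

Expanding det(x·I − A) (e.g. by cofactor expansion or by noting that A is similar to its Jordan form J, which has the same characteristic polynomial as A) gives
  χ_A(x) = x^4 - 4*x^3 + 6*x^2 - 4*x + 1
which factors as (x - 1)^4. The eigenvalues (with algebraic multiplicities) are λ = 1 with multiplicity 4.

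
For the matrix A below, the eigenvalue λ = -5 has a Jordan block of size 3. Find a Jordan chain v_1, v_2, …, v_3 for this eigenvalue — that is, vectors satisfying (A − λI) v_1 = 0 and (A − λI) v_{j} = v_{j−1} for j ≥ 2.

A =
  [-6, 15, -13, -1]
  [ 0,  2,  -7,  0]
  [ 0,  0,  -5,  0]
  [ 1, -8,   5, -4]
A Jordan chain for λ = -5 of length 3:
v_1 = (1, 0, 0, -1)ᵀ
v_2 = (2, 0, 0, -3)ᵀ
v_3 = (0, 1, 1, 0)ᵀ

Let N = A − (-5)·I. We want v_3 with N^3 v_3 = 0 but N^2 v_3 ≠ 0; then v_{j-1} := N · v_j for j = 3, …, 2.

Pick v_3 = (0, 1, 1, 0)ᵀ.
Then v_2 = N · v_3 = (2, 0, 0, -3)ᵀ.
Then v_1 = N · v_2 = (1, 0, 0, -1)ᵀ.

Sanity check: (A − (-5)·I) v_1 = (0, 0, 0, 0)ᵀ = 0. ✓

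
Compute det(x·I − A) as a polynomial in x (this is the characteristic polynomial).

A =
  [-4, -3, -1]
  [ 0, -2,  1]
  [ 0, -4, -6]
x^3 + 12*x^2 + 48*x + 64

Expanding det(x·I − A) (e.g. by cofactor expansion or by noting that A is similar to its Jordan form J, which has the same characteristic polynomial as A) gives
  χ_A(x) = x^3 + 12*x^2 + 48*x + 64
which factors as (x + 4)^3. The eigenvalues (with algebraic multiplicities) are λ = -4 with multiplicity 3.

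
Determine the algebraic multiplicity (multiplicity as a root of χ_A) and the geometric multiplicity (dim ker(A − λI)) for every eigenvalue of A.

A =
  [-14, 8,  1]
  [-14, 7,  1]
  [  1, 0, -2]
λ = -3: alg = 3, geom = 1

Step 1 — factor the characteristic polynomial to read off the algebraic multiplicities:
  χ_A(x) = (x + 3)^3

Step 2 — compute geometric multiplicities via the rank-nullity identity g(λ) = n − rank(A − λI):
  rank(A − (-3)·I) = 2, so dim ker(A − (-3)·I) = n − 2 = 1

Summary:
  λ = -3: algebraic multiplicity = 3, geometric multiplicity = 1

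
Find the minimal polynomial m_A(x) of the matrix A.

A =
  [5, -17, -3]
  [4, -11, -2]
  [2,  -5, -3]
x^3 + 9*x^2 + 27*x + 27

The characteristic polynomial is χ_A(x) = (x + 3)^3, so the eigenvalues are known. The minimal polynomial is
  m_A(x) = Π_λ (x − λ)^{k_λ}
where k_λ is the size of the *largest* Jordan block for λ (equivalently, the smallest k with (A − λI)^k v = 0 for every generalised eigenvector v of λ).

  λ = -3: largest Jordan block has size 3, contributing (x + 3)^3

So m_A(x) = (x + 3)^3 = x^3 + 9*x^2 + 27*x + 27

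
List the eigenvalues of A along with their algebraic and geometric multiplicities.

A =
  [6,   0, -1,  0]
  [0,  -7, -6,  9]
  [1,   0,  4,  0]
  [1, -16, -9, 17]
λ = 5: alg = 4, geom = 2

Step 1 — factor the characteristic polynomial to read off the algebraic multiplicities:
  χ_A(x) = (x - 5)^4

Step 2 — compute geometric multiplicities via the rank-nullity identity g(λ) = n − rank(A − λI):
  rank(A − (5)·I) = 2, so dim ker(A − (5)·I) = n − 2 = 2

Summary:
  λ = 5: algebraic multiplicity = 4, geometric multiplicity = 2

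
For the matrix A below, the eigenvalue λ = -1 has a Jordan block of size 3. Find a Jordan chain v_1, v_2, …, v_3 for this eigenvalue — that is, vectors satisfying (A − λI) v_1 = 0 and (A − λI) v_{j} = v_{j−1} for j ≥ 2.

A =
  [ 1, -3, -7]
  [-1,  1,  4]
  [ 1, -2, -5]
A Jordan chain for λ = -1 of length 3:
v_1 = (2, -1, 1)ᵀ
v_2 = (-3, 2, -2)ᵀ
v_3 = (0, 1, 0)ᵀ

Let N = A − (-1)·I. We want v_3 with N^3 v_3 = 0 but N^2 v_3 ≠ 0; then v_{j-1} := N · v_j for j = 3, …, 2.

Pick v_3 = (0, 1, 0)ᵀ.
Then v_2 = N · v_3 = (-3, 2, -2)ᵀ.
Then v_1 = N · v_2 = (2, -1, 1)ᵀ.

Sanity check: (A − (-1)·I) v_1 = (0, 0, 0)ᵀ = 0. ✓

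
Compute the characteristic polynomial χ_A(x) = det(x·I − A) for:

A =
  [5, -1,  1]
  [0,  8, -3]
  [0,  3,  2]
x^3 - 15*x^2 + 75*x - 125

Expanding det(x·I − A) (e.g. by cofactor expansion or by noting that A is similar to its Jordan form J, which has the same characteristic polynomial as A) gives
  χ_A(x) = x^3 - 15*x^2 + 75*x - 125
which factors as (x - 5)^3. The eigenvalues (with algebraic multiplicities) are λ = 5 with multiplicity 3.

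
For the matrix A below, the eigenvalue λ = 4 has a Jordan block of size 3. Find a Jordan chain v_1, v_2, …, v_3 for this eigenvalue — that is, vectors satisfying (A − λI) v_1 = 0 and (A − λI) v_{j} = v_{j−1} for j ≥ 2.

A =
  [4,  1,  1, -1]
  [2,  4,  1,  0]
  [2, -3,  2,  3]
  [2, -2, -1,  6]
A Jordan chain for λ = 4 of length 3:
v_1 = (2, 2, -4, -2)ᵀ
v_2 = (0, 2, 2, 2)ᵀ
v_3 = (1, 0, 0, 0)ᵀ

Let N = A − (4)·I. We want v_3 with N^3 v_3 = 0 but N^2 v_3 ≠ 0; then v_{j-1} := N · v_j for j = 3, …, 2.

Pick v_3 = (1, 0, 0, 0)ᵀ.
Then v_2 = N · v_3 = (0, 2, 2, 2)ᵀ.
Then v_1 = N · v_2 = (2, 2, -4, -2)ᵀ.

Sanity check: (A − (4)·I) v_1 = (0, 0, 0, 0)ᵀ = 0. ✓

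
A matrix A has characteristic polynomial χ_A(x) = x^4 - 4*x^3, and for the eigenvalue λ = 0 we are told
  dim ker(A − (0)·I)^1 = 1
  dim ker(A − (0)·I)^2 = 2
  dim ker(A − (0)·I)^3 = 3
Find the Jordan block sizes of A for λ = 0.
Block sizes for λ = 0: [3]

From the dimensions of kernels of powers, the number of Jordan blocks of size at least j is d_j − d_{j−1} where d_j = dim ker(N^j) (with d_0 = 0). Computing the differences gives [1, 1, 1].
The number of blocks of size exactly k is (#blocks of size ≥ k) − (#blocks of size ≥ k + 1), so the partition is: 1 block(s) of size 3.
In nonincreasing order the block sizes are [3].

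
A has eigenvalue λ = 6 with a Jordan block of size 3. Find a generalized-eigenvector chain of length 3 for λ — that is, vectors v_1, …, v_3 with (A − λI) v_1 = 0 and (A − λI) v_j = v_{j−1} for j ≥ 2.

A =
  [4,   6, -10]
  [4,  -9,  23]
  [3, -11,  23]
A Jordan chain for λ = 6 of length 3:
v_1 = (-2, 1, 1)ᵀ
v_2 = (-2, 4, 3)ᵀ
v_3 = (1, 0, 0)ᵀ

Let N = A − (6)·I. We want v_3 with N^3 v_3 = 0 but N^2 v_3 ≠ 0; then v_{j-1} := N · v_j for j = 3, …, 2.

Pick v_3 = (1, 0, 0)ᵀ.
Then v_2 = N · v_3 = (-2, 4, 3)ᵀ.
Then v_1 = N · v_2 = (-2, 1, 1)ᵀ.

Sanity check: (A − (6)·I) v_1 = (0, 0, 0)ᵀ = 0. ✓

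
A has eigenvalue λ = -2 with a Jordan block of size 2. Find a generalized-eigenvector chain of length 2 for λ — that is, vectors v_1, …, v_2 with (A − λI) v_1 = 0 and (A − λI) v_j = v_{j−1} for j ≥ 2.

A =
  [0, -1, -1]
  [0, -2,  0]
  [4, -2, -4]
A Jordan chain for λ = -2 of length 2:
v_1 = (2, 0, 4)ᵀ
v_2 = (1, 0, 0)ᵀ

Let N = A − (-2)·I. We want v_2 with N^2 v_2 = 0 but N^1 v_2 ≠ 0; then v_{j-1} := N · v_j for j = 2, …, 2.

Pick v_2 = (1, 0, 0)ᵀ.
Then v_1 = N · v_2 = (2, 0, 4)ᵀ.

Sanity check: (A − (-2)·I) v_1 = (0, 0, 0)ᵀ = 0. ✓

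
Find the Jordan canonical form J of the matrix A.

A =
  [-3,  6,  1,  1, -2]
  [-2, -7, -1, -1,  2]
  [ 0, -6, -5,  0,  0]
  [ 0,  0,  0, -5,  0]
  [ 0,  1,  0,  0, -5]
J_3(-5) ⊕ J_1(-5) ⊕ J_1(-5)

The characteristic polynomial is
  det(x·I − A) = x^5 + 25*x^4 + 250*x^3 + 1250*x^2 + 3125*x + 3125 = (x + 5)^5

Eigenvalues and multiplicities (the geometric multiplicity of λ is n − rank(A − λI), which equals the number of Jordan blocks for λ):
  λ = -5: algebraic multiplicity = 5, geometric multiplicity = 3

Determining the block sizes for each eigenvalue:
  λ = -5: with am = 5 and gm = 3, the partition is not yet determined (e.g. several partitions of 5 into 3 parts exist). Let N = A − (-5)·I. Computing rank(N^1) = 2, rank(N^2) = 1, rank(N^3) = 0; the number of blocks of size ≥ j is rank(N^{j−1}) − rank(N^j), giving [3, 1, 1]. So we have 1 block(s) of size 3, 2 block(s) of size 1 → block sizes [3, 1, 1]

Assembling the blocks gives a Jordan form
J =
  [-5,  1,  0,  0,  0]
  [ 0, -5,  1,  0,  0]
  [ 0,  0, -5,  0,  0]
  [ 0,  0,  0, -5,  0]
  [ 0,  0,  0,  0, -5]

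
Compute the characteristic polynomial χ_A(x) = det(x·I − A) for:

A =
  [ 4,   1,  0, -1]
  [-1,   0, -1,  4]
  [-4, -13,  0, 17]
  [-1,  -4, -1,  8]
x^4 - 12*x^3 + 52*x^2 - 96*x + 64

Expanding det(x·I − A) (e.g. by cofactor expansion or by noting that A is similar to its Jordan form J, which has the same characteristic polynomial as A) gives
  χ_A(x) = x^4 - 12*x^3 + 52*x^2 - 96*x + 64
which factors as (x - 4)^2*(x - 2)^2. The eigenvalues (with algebraic multiplicities) are λ = 2 with multiplicity 2, λ = 4 with multiplicity 2.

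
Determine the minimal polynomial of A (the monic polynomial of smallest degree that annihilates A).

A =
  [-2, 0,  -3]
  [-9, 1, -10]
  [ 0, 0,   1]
x^3 - 3*x + 2

The characteristic polynomial is χ_A(x) = (x - 1)^2*(x + 2), so the eigenvalues are known. The minimal polynomial is
  m_A(x) = Π_λ (x − λ)^{k_λ}
where k_λ is the size of the *largest* Jordan block for λ (equivalently, the smallest k with (A − λI)^k v = 0 for every generalised eigenvector v of λ).

  λ = -2: largest Jordan block has size 1, contributing (x + 2)
  λ = 1: largest Jordan block has size 2, contributing (x − 1)^2

So m_A(x) = (x - 1)^2*(x + 2) = x^3 - 3*x + 2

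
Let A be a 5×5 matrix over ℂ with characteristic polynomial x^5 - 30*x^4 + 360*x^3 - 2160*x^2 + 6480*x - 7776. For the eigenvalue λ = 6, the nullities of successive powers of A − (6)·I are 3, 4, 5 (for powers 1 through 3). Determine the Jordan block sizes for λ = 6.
Block sizes for λ = 6: [3, 1, 1]

From the dimensions of kernels of powers, the number of Jordan blocks of size at least j is d_j − d_{j−1} where d_j = dim ker(N^j) (with d_0 = 0). Computing the differences gives [3, 1, 1].
The number of blocks of size exactly k is (#blocks of size ≥ k) − (#blocks of size ≥ k + 1), so the partition is: 2 block(s) of size 1, 1 block(s) of size 3.
In nonincreasing order the block sizes are [3, 1, 1].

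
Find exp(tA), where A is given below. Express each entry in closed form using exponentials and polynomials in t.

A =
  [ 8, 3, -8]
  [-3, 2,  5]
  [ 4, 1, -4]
e^{tA} =
  [-5*t^2*exp(2*t)/2 + 6*t*exp(2*t) + exp(2*t), 5*t^2*exp(2*t) + 3*t*exp(2*t), 15*t^2*exp(2*t)/2 - 8*t*exp(2*t)]
  [t^2*exp(2*t) - 3*t*exp(2*t), -2*t^2*exp(2*t) + exp(2*t), -3*t^2*exp(2*t) + 5*t*exp(2*t)]
  [-3*t^2*exp(2*t)/2 + 4*t*exp(2*t), 3*t^2*exp(2*t) + t*exp(2*t), 9*t^2*exp(2*t)/2 - 6*t*exp(2*t) + exp(2*t)]

Strategy: write A = P · J · P⁻¹ where J is a Jordan canonical form, so e^{tA} = P · e^{tJ} · P⁻¹, and e^{tJ} can be computed block-by-block.

A has Jordan form
J =
  [2, 1, 0]
  [0, 2, 1]
  [0, 0, 2]
(up to reordering of blocks).

Per-block formulas:
  For a 3×3 Jordan block J_3(2): exp(t · J_3(2)) = e^(2t)·(I + t·N + (t^2/2)·N^2), where N is the 3×3 nilpotent shift.

After assembling e^{tJ} and conjugating by P, we get:

e^{tA} =
  [-5*t^2*exp(2*t)/2 + 6*t*exp(2*t) + exp(2*t), 5*t^2*exp(2*t) + 3*t*exp(2*t), 15*t^2*exp(2*t)/2 - 8*t*exp(2*t)]
  [t^2*exp(2*t) - 3*t*exp(2*t), -2*t^2*exp(2*t) + exp(2*t), -3*t^2*exp(2*t) + 5*t*exp(2*t)]
  [-3*t^2*exp(2*t)/2 + 4*t*exp(2*t), 3*t^2*exp(2*t) + t*exp(2*t), 9*t^2*exp(2*t)/2 - 6*t*exp(2*t) + exp(2*t)]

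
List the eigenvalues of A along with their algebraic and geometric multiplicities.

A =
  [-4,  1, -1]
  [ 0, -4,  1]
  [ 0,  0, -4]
λ = -4: alg = 3, geom = 1

Step 1 — factor the characteristic polynomial to read off the algebraic multiplicities:
  χ_A(x) = (x + 4)^3

Step 2 — compute geometric multiplicities via the rank-nullity identity g(λ) = n − rank(A − λI):
  rank(A − (-4)·I) = 2, so dim ker(A − (-4)·I) = n − 2 = 1

Summary:
  λ = -4: algebraic multiplicity = 3, geometric multiplicity = 1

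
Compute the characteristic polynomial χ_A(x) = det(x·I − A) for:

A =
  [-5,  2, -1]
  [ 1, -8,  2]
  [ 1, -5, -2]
x^3 + 15*x^2 + 75*x + 125

Expanding det(x·I − A) (e.g. by cofactor expansion or by noting that A is similar to its Jordan form J, which has the same characteristic polynomial as A) gives
  χ_A(x) = x^3 + 15*x^2 + 75*x + 125
which factors as (x + 5)^3. The eigenvalues (with algebraic multiplicities) are λ = -5 with multiplicity 3.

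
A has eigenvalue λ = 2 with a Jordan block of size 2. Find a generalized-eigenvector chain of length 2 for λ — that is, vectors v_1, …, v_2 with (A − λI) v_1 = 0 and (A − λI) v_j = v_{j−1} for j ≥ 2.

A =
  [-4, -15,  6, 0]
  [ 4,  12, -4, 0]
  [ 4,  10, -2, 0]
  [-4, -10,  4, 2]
A Jordan chain for λ = 2 of length 2:
v_1 = (-6, 4, 4, -4)ᵀ
v_2 = (1, 0, 0, 0)ᵀ

Let N = A − (2)·I. We want v_2 with N^2 v_2 = 0 but N^1 v_2 ≠ 0; then v_{j-1} := N · v_j for j = 2, …, 2.

Pick v_2 = (1, 0, 0, 0)ᵀ.
Then v_1 = N · v_2 = (-6, 4, 4, -4)ᵀ.

Sanity check: (A − (2)·I) v_1 = (0, 0, 0, 0)ᵀ = 0. ✓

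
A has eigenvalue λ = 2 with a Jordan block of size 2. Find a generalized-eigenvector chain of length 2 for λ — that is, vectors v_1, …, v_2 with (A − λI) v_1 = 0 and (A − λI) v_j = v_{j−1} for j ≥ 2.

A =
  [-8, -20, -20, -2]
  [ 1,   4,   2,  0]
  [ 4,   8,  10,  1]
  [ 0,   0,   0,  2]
A Jordan chain for λ = 2 of length 2:
v_1 = (-10, 1, 4, 0)ᵀ
v_2 = (1, 0, 0, 0)ᵀ

Let N = A − (2)·I. We want v_2 with N^2 v_2 = 0 but N^1 v_2 ≠ 0; then v_{j-1} := N · v_j for j = 2, …, 2.

Pick v_2 = (1, 0, 0, 0)ᵀ.
Then v_1 = N · v_2 = (-10, 1, 4, 0)ᵀ.

Sanity check: (A − (2)·I) v_1 = (0, 0, 0, 0)ᵀ = 0. ✓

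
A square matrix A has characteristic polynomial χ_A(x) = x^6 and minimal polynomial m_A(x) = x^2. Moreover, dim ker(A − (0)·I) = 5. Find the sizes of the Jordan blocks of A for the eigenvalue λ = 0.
Block sizes for λ = 0: [2, 1, 1, 1, 1]

Step 1 — from the characteristic polynomial, algebraic multiplicity of λ = 0 is 6. From dim ker(A − (0)·I) = 5, there are exactly 5 Jordan blocks for λ = 0.
Step 2 — from the minimal polynomial, the factor (x − 0)^2 tells us the largest block for λ = 0 has size 2.
Step 3 — with total size 6, 5 blocks, and largest block 2, the block sizes (in nonincreasing order) are [2, 1, 1, 1, 1].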